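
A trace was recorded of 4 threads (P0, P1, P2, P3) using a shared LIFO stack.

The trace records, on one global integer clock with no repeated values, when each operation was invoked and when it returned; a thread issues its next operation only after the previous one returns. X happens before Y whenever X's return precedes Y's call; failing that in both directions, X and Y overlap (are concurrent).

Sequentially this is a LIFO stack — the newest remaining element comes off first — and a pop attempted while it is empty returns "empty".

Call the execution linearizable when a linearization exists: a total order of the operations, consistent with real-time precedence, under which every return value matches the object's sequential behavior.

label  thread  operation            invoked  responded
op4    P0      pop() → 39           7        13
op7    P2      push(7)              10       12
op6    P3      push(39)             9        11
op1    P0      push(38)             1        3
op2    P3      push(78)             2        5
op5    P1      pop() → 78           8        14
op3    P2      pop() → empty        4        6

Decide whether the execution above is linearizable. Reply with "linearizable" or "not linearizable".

not linearizable

through event 5 a valid linearization exists; event 6 (op3 responding at time 6) ends that
real-time-consistent orders of the 3 completed operations: 3 — all fail the LIFO stack replay
e.g. op1, op2, op3: illegal at step 3, since op3 pop() → empty cannot apply there
e.g. op1, op3, op2: illegal at step 2, since op3 pop() → empty cannot apply there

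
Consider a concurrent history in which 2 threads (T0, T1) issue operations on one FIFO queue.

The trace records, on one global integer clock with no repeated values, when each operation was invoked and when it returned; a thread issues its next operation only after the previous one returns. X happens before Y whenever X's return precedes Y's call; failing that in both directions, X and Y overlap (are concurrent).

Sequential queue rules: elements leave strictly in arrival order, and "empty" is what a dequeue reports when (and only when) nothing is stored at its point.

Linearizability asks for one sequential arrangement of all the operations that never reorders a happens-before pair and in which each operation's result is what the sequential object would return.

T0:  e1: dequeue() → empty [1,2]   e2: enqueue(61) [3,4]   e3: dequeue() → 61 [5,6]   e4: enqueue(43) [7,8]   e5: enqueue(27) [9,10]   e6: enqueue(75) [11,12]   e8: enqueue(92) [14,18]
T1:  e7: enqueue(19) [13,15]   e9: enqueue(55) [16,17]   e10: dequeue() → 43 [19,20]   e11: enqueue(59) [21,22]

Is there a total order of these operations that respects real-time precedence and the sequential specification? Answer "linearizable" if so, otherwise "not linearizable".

linearizable

witness order: e1, e2, e3, e4, e5, e6, e7, e8, e9, e10, e11
after step 1 (e1 dequeue() → empty): queue <>
after step 2 (e2 enqueue(61)): queue <61>
after step 3 (e3 dequeue() → 61): queue <>
after step 4 (e4 enqueue(43)): queue <43>
after step 5 (e5 enqueue(27)): queue <43,27>
after step 6 (e6 enqueue(75)): queue <43,27,75>
after step 7 (e7 enqueue(19)): queue <43,27,75,19>
after step 8 (e8 enqueue(92)): queue <43,27,75,19,92>
after step 9 (e9 enqueue(55)): queue <43,27,75,19,92,55>
after step 10 (e10 dequeue() → 43): queue <27,75,19,92,55>
after step 11 (e11 enqueue(59)): queue <27,75,19,92,55,59>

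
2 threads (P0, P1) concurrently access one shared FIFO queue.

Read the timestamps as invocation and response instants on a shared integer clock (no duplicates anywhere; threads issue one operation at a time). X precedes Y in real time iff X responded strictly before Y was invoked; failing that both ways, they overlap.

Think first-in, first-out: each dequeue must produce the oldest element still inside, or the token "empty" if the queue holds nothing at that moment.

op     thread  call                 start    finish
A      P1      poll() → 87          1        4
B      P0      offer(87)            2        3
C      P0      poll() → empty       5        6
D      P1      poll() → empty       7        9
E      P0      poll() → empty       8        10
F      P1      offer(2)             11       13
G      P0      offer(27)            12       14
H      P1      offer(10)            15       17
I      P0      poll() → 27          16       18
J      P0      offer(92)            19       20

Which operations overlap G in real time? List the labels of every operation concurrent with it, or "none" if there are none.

F

overlap test against G [12,14]: concurrent iff the interval meets 12..14
A [1,4]: before
B [2,3]: before
C [5,6]: before
D [7,9]: before
E [8,10]: before
F [11,13]: concurrent
H [15,17]: after
I [16,18]: after
J [19,20]: after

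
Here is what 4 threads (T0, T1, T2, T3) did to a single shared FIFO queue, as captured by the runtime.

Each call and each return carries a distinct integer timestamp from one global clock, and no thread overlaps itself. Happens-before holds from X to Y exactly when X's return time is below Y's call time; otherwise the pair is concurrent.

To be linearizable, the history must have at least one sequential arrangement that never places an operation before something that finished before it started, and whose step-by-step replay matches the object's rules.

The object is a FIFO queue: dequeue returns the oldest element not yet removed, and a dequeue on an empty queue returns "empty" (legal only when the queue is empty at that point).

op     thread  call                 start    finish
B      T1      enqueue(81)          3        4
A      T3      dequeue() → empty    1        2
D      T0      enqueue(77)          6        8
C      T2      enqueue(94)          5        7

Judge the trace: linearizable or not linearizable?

a witness: A, B, C, D
after step 1 (A dequeue() → empty): queue <>
after step 2 (B enqueue(81)): queue <81>
after step 3 (C enqueue(94)): queue <81,94>
after step 4 (D enqueue(77)): queue <81,94,77>

linearizable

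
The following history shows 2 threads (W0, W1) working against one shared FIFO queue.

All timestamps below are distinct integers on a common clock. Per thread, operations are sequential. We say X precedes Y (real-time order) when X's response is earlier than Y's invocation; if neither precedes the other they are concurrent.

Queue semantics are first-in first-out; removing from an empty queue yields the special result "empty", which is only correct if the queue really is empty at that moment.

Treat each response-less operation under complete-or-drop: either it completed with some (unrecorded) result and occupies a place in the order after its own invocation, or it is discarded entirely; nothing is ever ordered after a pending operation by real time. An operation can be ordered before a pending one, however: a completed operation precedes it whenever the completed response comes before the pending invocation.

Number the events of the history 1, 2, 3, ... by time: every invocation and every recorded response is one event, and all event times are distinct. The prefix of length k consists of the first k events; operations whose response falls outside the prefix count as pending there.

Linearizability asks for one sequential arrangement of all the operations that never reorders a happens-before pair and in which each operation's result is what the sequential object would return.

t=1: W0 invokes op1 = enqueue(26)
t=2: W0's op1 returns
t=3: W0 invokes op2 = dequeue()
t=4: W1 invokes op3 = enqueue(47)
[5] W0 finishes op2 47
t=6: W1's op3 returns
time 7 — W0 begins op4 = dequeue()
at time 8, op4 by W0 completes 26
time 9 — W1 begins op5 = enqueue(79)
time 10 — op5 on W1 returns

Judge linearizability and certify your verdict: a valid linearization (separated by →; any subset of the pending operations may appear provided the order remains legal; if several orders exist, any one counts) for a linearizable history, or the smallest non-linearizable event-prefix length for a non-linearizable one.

already the first 5 events (up to op2's response at time 5) admit no linearization; the first 4 still do
the completed operations (2 total) allow one real-time order; the FIFO queue replay rejects it
including or dropping the 1 pending operation (op3) in any combination fails
for example op1, op2 (pending dropped) fails at step 2: op2 dequeue() → 47 is not legal there

not linearizable — minimal violating prefix: 5 events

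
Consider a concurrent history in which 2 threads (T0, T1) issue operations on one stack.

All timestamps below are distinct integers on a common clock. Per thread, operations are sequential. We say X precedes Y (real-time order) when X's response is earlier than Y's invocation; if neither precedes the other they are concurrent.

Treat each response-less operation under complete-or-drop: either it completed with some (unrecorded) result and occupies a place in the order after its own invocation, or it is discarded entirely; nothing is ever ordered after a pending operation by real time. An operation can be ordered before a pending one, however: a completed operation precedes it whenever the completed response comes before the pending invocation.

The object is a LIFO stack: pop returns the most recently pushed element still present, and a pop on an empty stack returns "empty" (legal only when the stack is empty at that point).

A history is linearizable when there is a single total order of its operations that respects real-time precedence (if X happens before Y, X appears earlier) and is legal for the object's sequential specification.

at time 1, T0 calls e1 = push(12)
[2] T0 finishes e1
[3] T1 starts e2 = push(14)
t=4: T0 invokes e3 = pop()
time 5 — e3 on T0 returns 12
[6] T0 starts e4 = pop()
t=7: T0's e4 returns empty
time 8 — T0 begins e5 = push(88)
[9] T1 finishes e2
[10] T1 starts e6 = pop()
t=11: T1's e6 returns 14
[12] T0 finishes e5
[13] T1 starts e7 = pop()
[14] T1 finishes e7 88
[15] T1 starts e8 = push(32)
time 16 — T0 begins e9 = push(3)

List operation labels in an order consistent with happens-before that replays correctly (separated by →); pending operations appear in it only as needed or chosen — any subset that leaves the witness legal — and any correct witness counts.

e1 → e3 → e4 → e2 → e6 → e5 → e7

after step 1 (e1 push(12)): stack <12>
after step 2 (e3 pop() → 12): stack <>
after step 3 (e4 pop() → empty): stack <>
after step 4 (e2 push(14)): stack <14>
after step 5 (e6 pop() → 14): stack <>
after step 6 (e5 push(88)): stack <88>
after step 7 (e7 pop() → 88): stack <>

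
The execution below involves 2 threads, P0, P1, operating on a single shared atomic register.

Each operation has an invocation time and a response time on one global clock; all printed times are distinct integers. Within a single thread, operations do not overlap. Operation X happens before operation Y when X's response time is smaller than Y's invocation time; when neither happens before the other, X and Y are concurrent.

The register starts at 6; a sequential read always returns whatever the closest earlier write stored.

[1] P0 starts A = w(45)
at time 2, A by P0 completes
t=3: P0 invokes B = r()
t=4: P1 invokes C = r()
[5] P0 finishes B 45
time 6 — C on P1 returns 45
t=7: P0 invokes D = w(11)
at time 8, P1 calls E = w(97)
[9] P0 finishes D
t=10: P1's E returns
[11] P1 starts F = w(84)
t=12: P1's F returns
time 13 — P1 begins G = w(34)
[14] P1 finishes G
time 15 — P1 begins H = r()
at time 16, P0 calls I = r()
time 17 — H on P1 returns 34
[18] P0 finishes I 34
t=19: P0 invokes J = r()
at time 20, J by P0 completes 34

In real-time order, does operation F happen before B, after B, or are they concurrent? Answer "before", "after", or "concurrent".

F spans [11,12], B spans [3,5]
resp(B)=5 < inv(F)=11

after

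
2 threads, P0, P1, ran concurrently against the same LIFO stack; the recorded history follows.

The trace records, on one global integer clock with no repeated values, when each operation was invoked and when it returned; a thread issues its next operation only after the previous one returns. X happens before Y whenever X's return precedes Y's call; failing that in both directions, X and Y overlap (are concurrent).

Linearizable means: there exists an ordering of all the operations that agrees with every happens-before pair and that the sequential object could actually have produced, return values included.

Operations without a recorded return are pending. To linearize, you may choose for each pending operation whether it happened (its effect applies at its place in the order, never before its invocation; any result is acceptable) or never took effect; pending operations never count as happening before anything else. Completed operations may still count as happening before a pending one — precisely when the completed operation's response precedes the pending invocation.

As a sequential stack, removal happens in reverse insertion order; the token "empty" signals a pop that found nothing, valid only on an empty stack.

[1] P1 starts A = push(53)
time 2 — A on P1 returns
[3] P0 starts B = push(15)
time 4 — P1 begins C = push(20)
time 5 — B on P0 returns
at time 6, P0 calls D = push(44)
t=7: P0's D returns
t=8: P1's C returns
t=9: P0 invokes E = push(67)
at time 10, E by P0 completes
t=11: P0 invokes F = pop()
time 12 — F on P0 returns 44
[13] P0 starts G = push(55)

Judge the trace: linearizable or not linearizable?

prefix check: 1..11 passes, 1..12 fails once F's time-12 response joins
checked exhaustively: 3 real-time-consistent orders of 6 completed operations, zero legal LIFO stack replays
for example A, B, C, D, E, F fails at step 6: F pop() → 44 is not legal there
for example A, B, D, C, E, F fails at step 6: F pop() → 44 is not legal there

not linearizable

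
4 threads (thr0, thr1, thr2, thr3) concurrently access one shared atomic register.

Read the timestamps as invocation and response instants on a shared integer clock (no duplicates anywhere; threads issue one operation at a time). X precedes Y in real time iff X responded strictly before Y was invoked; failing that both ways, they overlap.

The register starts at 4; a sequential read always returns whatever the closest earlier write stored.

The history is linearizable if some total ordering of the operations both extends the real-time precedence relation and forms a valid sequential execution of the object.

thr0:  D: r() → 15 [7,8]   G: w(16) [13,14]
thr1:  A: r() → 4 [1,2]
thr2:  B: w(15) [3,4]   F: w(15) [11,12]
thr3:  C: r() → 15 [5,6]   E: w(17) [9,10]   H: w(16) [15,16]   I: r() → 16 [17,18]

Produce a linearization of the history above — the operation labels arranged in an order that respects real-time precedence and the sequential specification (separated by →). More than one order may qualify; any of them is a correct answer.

A → B → C → D → E → F → G → H → I

1. A r() → 4, leaving value 4
2. B w(15), leaving value 15
3. C r() → 15, leaving value 15
4. D r() → 15, leaving value 15
5. E w(17), leaving value 17
6. F w(15), leaving value 15
7. G w(16), leaving value 16
8. H w(16), leaving value 16
9. I r() → 16, leaving value 16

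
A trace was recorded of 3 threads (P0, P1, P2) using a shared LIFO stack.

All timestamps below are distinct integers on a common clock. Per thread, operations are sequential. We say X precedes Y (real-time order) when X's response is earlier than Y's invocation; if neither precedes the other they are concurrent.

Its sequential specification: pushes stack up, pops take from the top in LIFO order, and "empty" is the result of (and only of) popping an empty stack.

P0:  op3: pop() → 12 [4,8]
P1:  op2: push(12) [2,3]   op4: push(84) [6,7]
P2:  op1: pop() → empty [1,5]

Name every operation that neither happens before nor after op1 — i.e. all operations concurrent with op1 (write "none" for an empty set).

op2, op3

concurrent with op1 ([1,5]): every op whose interval crosses 1..5
op2 [2,3]: concurrent
op3 [4,8]: concurrent
op4 [6,7]: after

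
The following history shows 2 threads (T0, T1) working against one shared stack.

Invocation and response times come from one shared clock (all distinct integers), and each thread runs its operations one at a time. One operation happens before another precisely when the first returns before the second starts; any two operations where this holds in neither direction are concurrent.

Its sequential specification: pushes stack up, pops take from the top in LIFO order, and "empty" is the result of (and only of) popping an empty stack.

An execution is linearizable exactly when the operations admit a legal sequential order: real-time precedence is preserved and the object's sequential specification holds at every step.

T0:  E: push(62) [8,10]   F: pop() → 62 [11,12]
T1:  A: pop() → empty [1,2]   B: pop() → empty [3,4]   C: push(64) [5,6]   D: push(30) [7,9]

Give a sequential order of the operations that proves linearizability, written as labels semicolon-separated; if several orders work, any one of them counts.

after step 1 (A pop() → empty): stack <>
after step 2 (B pop() → empty): stack <>
after step 3 (C push(64)): stack <64>
after step 4 (D push(30)): stack <64,30>
after step 5 (E push(62)): stack <64,30,62>
after step 6 (F pop() → 62): stack <64,30>

A; B; C; D; E; F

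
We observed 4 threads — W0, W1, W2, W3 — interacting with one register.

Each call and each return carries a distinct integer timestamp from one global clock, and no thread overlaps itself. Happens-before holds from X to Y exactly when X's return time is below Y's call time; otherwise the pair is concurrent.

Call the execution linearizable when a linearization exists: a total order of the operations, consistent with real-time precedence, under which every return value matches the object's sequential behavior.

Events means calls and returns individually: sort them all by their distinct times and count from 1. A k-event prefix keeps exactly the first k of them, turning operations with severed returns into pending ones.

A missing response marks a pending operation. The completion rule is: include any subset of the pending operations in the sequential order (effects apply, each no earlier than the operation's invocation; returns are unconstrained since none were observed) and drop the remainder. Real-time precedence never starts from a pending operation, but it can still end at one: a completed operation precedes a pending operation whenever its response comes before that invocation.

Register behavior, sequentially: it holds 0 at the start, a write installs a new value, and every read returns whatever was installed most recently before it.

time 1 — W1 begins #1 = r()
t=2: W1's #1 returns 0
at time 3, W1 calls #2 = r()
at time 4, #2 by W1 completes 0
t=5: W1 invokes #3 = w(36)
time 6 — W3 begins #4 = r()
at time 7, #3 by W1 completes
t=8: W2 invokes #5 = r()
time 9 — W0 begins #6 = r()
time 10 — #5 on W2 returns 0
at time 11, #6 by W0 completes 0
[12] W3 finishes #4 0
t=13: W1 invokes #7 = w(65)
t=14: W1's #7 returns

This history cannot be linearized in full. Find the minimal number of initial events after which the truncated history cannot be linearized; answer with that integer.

10

a valid linearization of events 1..9 exists, for instance #1, #2, #3:
after step 1 (#1 r() → 0): value 0
after step 2 (#2 r() → 0): value 0
after step 3 (#3 w(36)): value 36
once event 10 joins (#5's response, time 10), exhaustive search finds no witness
include/drop combinations of the 2 pending operations (#4, #6) were all tried; none helps
sample order #1, #2, #3, #5 (pending dropped) stalls at step 4 — #5 r() → 0 has no legal effect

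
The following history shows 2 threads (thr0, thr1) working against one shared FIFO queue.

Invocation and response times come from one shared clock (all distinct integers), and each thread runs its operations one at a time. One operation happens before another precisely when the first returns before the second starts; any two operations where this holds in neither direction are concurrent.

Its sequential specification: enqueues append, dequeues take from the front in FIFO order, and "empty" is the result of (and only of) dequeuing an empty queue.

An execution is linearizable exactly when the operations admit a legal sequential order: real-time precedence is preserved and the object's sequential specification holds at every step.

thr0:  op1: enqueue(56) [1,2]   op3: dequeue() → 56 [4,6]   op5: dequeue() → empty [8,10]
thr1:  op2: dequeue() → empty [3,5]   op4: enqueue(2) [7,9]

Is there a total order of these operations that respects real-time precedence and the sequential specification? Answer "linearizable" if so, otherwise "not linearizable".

witness order: op1, op3, op2, op5, op4
step 1: op1 enqueue(56) — queue <56>
step 2: op3 dequeue() → 56 — queue <>
step 3: op2 dequeue() → empty — queue <>
step 4: op5 dequeue() → empty — queue <>
step 5: op4 enqueue(2) — queue <2>

linearizable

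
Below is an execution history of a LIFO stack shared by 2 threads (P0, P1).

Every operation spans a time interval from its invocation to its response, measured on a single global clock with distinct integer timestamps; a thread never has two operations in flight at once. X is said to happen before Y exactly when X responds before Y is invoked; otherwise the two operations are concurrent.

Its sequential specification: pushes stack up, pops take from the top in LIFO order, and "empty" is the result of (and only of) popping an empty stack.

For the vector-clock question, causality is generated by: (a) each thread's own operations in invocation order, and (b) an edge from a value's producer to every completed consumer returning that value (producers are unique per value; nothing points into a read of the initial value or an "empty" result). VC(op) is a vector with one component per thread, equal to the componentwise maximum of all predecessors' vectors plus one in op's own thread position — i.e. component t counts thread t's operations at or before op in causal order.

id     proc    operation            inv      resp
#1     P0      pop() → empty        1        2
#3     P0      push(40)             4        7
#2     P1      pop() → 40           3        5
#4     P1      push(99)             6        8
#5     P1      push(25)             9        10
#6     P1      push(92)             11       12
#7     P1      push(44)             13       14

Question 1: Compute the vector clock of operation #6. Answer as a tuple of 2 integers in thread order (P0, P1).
#1 (invocation 1): nothing precedes it; P0's component alone gives (1, 0)
invoked at 4, #3 merges VC(#1)=(1, 0) and bumps P0's slot → (2, 0)
invoked at 3, #2 merges VC(#3)=(2, 0) and bumps P1's slot → (2, 1)
invoked at 6, #4 merges VC(#2)=(2, 1) and bumps P1's slot → (2, 2)
invoked at 9, #5 merges VC(#4)=(2, 2) and bumps P1's slot → (2, 3)
invoked at 11, #6 merges VC(#5)=(2, 3) and bumps P1's slot → (2, 4)
invoked at 13, #7 merges VC(#6)=(2, 4) and bumps P1's slot → (2, 5)
target: VC(#6) = (2, 4)

(2, 4)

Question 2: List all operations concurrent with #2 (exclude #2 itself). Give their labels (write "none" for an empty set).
#2 spans [3,5]; an op avoiding the whole window 3..5 is ordered, any other is concurrent
#1 [1,2]: before
#3 [4,7]: concurrent
#4 [6,8]: after
#5 [9,10]: after
#6 [11,12]: after
#7 [13,14]: after

#3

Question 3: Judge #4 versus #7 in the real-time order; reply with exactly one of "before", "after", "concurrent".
#4 spans [6,8], #7 spans [13,14]
resp(#4)=8 < inv(#7)=13

before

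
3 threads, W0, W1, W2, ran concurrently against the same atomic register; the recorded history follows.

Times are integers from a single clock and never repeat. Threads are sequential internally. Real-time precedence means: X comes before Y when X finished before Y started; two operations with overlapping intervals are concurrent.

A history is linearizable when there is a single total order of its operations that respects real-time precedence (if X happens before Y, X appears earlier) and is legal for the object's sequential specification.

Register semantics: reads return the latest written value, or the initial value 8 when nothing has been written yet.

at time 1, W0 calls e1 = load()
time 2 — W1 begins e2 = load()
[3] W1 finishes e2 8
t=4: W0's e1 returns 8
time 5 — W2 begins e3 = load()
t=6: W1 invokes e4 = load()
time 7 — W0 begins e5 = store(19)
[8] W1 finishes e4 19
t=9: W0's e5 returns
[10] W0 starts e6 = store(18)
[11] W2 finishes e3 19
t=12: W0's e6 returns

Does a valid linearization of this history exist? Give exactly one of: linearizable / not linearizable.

linearizable

one valid linearization: e1, e2, e5, e3, e4, e6
step 1: e1 load() → 8 — value 8
step 2: e2 load() → 8 — value 8
step 3: e5 store(19) — value 19
step 4: e3 load() → 19 — value 19
step 5: e4 load() → 19 — value 19
step 6: e6 store(18) — value 18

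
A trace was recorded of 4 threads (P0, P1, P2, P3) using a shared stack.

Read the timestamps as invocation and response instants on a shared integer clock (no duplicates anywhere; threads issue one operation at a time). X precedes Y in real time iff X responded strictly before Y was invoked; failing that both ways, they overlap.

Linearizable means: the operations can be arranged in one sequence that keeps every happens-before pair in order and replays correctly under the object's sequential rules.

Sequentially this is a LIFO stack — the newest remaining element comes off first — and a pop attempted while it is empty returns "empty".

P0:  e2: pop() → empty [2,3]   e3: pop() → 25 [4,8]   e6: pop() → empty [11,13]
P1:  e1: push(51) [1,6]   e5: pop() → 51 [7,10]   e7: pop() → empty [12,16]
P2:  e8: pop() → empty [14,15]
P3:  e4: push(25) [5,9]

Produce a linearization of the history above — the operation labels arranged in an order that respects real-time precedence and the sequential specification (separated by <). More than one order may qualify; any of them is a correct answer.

e2 < e1 < e4 < e3 < e5 < e6 < e7 < e8

step 1: e2 pop() → empty — stack <>
step 2: e1 push(51) — stack <51>
step 3: e4 push(25) — stack <51,25>
step 4: e3 pop() → 25 — stack <51>
step 5: e5 pop() → 51 — stack <>
step 6: e6 pop() → empty — stack <>
step 7: e7 pop() → empty — stack <>
step 8: e8 pop() → empty — stack <>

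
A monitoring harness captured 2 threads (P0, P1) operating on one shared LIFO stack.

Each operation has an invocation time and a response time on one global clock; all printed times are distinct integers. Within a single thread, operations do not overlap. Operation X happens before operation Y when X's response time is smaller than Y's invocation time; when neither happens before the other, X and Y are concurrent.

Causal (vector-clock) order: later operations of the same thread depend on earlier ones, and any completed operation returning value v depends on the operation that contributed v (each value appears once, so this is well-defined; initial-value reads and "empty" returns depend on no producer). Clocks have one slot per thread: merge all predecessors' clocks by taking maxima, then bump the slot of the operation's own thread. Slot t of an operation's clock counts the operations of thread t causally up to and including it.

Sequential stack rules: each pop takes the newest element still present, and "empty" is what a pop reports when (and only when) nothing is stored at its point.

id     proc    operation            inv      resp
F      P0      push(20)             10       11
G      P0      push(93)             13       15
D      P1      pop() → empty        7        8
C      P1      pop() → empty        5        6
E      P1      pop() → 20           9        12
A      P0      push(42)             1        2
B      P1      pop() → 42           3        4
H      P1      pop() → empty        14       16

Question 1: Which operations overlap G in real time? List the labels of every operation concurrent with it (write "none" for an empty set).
Answer: H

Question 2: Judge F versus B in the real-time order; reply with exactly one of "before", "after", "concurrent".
Answer: after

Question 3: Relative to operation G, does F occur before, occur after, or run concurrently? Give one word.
Answer: before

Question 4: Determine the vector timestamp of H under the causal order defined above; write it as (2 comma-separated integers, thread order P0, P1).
Answer: (2, 5)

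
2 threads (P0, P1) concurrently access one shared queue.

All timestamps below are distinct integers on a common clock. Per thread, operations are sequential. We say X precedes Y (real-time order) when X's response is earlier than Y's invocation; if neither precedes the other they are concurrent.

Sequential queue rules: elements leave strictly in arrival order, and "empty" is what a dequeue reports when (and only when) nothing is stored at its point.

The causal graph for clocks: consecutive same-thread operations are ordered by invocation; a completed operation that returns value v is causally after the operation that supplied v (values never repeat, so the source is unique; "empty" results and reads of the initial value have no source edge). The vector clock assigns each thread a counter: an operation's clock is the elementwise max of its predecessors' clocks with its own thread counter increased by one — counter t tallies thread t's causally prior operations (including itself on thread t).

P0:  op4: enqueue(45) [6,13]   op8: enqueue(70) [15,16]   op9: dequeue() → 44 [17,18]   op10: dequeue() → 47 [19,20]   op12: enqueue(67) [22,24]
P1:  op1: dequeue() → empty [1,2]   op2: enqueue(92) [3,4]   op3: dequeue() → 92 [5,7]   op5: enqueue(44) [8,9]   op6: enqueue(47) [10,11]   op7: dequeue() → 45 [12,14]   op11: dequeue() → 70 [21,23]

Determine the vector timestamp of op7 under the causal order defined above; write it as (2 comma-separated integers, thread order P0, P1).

invoked at 1, op1 has no predecessors; its own P1 bump gives (0, 1)
invoked at 6, op4 has no predecessors; its own P0 bump gives (1, 0)
op2, invoked 3, takes VC(op1)=(0, 1) under max, adds 1 for P1 → (0, 2)
op8, invoked 15, takes VC(op4)=(1, 0) under max, adds 1 for P0 → (2, 0)
op3, invoked 5, takes VC(op2)=(0, 2) under max, adds 1 for P1 → (0, 3)
op5, invoked 8, takes VC(op3)=(0, 3) under max, adds 1 for P1 → (0, 4)
op6, invoked 10, takes VC(op5)=(0, 4) under max, adds 1 for P1 → (0, 5)
op7, invoked 12, takes VC(op4)=(1, 0), VC(op6)=(0, 5) under max, adds 1 for P1 → (1, 6)
op9, invoked 17, takes VC(op5)=(0, 4), VC(op8)=(2, 0) under max, adds 1 for P0 → (3, 4)
op11, invoked 21, takes VC(op7)=(1, 6), VC(op8)=(2, 0) under max, adds 1 for P1 → (2, 7)
op10, invoked 19, takes VC(op6)=(0, 5), VC(op9)=(3, 4) under max, adds 1 for P0 → (4, 5)
op12, invoked 22, takes VC(op10)=(4, 5) under max, adds 1 for P0 → (5, 5)
target: VC(op7) = (1, 6)

(1, 6)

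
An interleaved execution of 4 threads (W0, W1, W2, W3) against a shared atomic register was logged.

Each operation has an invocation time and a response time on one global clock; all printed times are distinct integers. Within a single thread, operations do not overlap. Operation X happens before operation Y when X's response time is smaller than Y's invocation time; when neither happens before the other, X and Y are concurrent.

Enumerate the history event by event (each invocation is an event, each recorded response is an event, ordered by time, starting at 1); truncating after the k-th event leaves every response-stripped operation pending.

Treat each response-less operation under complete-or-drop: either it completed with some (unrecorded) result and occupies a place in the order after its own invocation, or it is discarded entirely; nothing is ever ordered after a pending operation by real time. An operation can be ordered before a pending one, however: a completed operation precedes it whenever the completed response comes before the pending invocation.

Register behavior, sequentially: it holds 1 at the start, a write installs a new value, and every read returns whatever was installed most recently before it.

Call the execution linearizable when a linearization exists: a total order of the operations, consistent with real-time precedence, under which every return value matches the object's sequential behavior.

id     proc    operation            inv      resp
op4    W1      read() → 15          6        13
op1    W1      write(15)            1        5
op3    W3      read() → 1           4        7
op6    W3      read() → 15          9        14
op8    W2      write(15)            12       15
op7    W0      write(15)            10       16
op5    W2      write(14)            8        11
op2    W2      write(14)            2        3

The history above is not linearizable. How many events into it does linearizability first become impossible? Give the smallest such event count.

7

events 1..6 are still linearizable — one witness is op1, op2:
after step 1 (op1 write(15)): value 15
after step 2 (op2 write(14)): value 14
adding event 7 (op3 responds at 7) leaves no legal real-time order
every completion of the 1 pending operation (op4) was checked; none linearizes
sample order op1, op2, op3 (pending dropped) stalls at step 3 — op3 read() → 1 has no legal effect
sample order op2, op1, op3 (pending dropped) stalls at step 3 — op3 read() → 1 has no legal effect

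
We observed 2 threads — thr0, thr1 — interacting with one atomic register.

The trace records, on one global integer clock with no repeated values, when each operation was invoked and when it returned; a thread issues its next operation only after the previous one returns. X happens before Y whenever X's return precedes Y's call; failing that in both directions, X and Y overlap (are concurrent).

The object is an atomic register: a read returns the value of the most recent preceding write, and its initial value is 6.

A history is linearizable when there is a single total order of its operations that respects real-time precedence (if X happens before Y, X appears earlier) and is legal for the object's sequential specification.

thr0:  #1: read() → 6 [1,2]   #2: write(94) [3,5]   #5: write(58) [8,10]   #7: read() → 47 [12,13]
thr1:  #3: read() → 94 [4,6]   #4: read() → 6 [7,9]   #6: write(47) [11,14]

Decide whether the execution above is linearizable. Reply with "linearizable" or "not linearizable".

not linearizable

events 1..8 are fine; event 9 — the response of #4 at time 9 — makes the prefix non-linearizable
no legal order exists: 2 real-time-consistent candidates over 4 completed atomic register operations, all rejected
completion choices over the 1 pending operation (#5) were checked; none helps
take #1, #2, #3, #4 (pending dropped): step 4 already fails, because #4 read() → 6 cannot occur there
take #1, #3, #2, #4 (pending dropped): step 2 already fails, because #3 read() → 94 cannot occur there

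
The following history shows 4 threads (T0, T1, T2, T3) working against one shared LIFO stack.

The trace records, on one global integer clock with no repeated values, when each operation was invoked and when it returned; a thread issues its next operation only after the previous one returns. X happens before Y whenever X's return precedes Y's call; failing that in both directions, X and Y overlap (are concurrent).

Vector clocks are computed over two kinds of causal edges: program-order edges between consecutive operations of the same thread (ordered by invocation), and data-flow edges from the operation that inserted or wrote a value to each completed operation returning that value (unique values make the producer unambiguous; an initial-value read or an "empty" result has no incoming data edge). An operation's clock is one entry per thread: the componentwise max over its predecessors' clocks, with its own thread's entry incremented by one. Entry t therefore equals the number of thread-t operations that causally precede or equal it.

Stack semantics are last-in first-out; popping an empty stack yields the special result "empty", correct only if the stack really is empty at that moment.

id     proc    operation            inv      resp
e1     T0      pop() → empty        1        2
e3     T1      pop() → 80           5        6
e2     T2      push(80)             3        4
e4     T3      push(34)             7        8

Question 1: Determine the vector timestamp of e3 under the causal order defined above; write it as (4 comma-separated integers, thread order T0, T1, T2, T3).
Answer: (0, 1, 1, 0)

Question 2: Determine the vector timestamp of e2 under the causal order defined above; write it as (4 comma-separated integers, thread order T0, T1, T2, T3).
Answer: (0, 0, 1, 0)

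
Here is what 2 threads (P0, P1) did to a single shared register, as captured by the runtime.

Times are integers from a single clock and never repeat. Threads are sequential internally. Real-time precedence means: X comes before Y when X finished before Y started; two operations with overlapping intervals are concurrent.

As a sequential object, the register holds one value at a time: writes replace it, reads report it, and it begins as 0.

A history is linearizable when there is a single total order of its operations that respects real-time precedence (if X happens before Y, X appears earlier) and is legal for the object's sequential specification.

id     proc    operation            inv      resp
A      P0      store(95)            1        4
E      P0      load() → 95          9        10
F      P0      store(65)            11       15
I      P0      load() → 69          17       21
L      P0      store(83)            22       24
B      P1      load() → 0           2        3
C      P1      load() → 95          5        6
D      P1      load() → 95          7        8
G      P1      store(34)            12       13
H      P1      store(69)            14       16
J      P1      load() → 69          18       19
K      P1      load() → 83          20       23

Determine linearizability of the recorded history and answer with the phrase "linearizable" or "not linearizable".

linearizable

a witness: B, A, C, D, E, F, G, H, I, J, L, K
1. B load() → 0, leaving value 0
2. A store(95), leaving value 95
3. C load() → 95, leaving value 95
4. D load() → 95, leaving value 95
5. E load() → 95, leaving value 95
6. F store(65), leaving value 65
7. G store(34), leaving value 34
8. H store(69), leaving value 69
9. I load() → 69, leaving value 69
10. J load() → 69, leaving value 69
11. L store(83), leaving value 83
12. K load() → 83, leaving value 83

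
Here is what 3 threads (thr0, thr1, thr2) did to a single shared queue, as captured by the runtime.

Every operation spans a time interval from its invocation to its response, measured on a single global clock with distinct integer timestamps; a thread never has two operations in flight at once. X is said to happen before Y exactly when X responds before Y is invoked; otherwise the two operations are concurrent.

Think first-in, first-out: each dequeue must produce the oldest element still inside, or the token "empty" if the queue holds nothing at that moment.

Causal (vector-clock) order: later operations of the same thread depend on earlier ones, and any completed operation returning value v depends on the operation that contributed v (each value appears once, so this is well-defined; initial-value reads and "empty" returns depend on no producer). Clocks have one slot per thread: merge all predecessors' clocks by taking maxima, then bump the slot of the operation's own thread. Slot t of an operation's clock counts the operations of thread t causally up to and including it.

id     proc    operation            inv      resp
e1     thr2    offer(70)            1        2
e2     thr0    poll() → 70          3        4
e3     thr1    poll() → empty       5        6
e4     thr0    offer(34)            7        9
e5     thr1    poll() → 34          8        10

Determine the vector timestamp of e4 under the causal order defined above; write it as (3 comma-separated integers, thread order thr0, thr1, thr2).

no predecessors for e1 (invoked 1): thr2 increments from zero → (0, 0, 1)
no predecessors for e3 (invoked 5): thr1 increments from zero → (0, 1, 0)
VC(e2, invoked at 3): max of VC(e1)=(0, 0, 1), then +1 on thread thr0 → (1, 0, 1)
VC(e4, invoked at 7): max of VC(e2)=(1, 0, 1), then +1 on thread thr0 → (2, 0, 1)
VC(e5, invoked at 8): max of VC(e3)=(0, 1, 0), VC(e4)=(2, 0, 1), then +1 on thread thr1 → (2, 2, 1)
target: VC(e4) = (2, 0, 1)

(2, 0, 1)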